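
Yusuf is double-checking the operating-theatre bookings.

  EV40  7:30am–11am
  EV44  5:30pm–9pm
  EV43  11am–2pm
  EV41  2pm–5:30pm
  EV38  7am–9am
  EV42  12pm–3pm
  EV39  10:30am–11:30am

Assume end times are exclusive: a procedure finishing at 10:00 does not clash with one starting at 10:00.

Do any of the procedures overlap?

Yes

Sorted by start: EV38, EV40, EV39, EV43, EV42, EV41, EV44.
EV40 starts before EV38 ends → EV38 and EV40 overlap.
That's a conflict, so the schedule is not conflict-free.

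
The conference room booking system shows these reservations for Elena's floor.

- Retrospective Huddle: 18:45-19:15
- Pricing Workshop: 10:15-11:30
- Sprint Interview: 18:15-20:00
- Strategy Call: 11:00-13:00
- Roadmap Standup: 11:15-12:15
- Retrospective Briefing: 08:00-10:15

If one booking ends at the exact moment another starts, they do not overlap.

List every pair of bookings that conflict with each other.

Sorted by start: Retrospective Briefing, Pricing Workshop, Strategy Call, Roadmap Standup, Sprint Interview, Retrospective Huddle.
Pricing Workshop starts exactly when Retrospective Briefing ends (back-to-back, no overlap), so Retrospective Briefing has no further overlaps.
Strategy Call starts before Pricing Workshop ends → Pricing Workshop and Strategy Call overlap.
Roadmap Standup starts before Pricing Workshop ends → Pricing Workshop and Roadmap Standup overlap.
Sprint Interview starts after Pricing Workshop ends, so Pricing Workshop has no further overlaps.
Roadmap Standup starts before Strategy Call ends → Strategy Call and Roadmap Standup overlap.
Sprint Interview starts after Strategy Call ends, so Strategy Call has no further overlaps.
Sprint Interview starts after Roadmap Standup ends, so Roadmap Standup has no further overlaps.
Retrospective Huddle starts before Sprint Interview ends → Sprint Interview and Retrospective Huddle overlap.

Pricing Workshop & Roadmap Standup, Pricing Workshop & Strategy Call, Retrospective Huddle & Sprint Interview, Roadmap Standup & Strategy Call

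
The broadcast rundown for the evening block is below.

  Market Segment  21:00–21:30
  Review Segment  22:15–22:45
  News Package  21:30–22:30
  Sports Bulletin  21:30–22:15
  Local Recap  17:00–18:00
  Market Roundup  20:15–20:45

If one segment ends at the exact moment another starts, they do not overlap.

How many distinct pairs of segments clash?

2

Sorted by start: Local Recap, Market Roundup, Market Segment, Sports Bulletin, News Package, Review Segment.
Market Roundup starts after Local Recap ends — done with Local Recap.
Market Segment starts after Market Roundup ends — done with Market Roundup.
Sports Bulletin starts exactly when Market Segment ends (back-to-back, no overlap) — done with Market Segment.
News Package starts before Sports Bulletin ends → Sports Bulletin and News Package overlap.
Review Segment starts exactly when Sports Bulletin ends (back-to-back, no overlap).
Review Segment starts before News Package ends → News Package and Review Segment overlap.
Overlapping pairs: News Package & Review Segment, News Package & Sports Bulletin — 2 in total.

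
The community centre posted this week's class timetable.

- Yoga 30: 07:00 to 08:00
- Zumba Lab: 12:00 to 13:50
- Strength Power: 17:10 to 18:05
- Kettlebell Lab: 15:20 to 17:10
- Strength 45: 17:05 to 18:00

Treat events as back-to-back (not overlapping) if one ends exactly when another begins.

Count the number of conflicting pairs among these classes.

2

Check each pair: they overlap iff neither finishes before the other starts.
Sorted by start: Yoga 30, Zumba Lab, Kettlebell Lab, Strength 45, Strength Power.
Zumba Lab starts after Yoga 30 ends, so nothing later overlaps Yoga 30 either.
Kettlebell Lab starts after Zumba Lab ends, so nothing later overlaps Zumba Lab either.
Strength 45 starts before Kettlebell Lab ends → Kettlebell Lab and Strength 45 overlap.
Strength Power starts exactly when Kettlebell Lab ends (back-to-back, no overlap).
Strength Power starts before Strength 45 ends → Strength 45 and Strength Power overlap.
Overlapping pairs: Kettlebell Lab & Strength 45, Strength 45 & Strength Power — 2 in total.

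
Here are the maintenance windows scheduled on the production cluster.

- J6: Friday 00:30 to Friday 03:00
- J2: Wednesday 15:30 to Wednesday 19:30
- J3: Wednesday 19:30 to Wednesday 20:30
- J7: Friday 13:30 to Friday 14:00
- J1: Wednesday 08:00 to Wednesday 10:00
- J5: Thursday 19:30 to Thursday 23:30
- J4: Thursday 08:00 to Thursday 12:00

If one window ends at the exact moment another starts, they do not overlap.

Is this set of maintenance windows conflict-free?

Two intervals overlap when each starts before the other ends.
Sorted by start: J1, J2, J3, J4, J5, J6, J7.
J2 starts after J1 ends, so J1 has no further overlaps.
J3 starts exactly when J2 ends (back-to-back, no overlap), so J2 has no further overlaps.
J4 starts after J3 ends, so J3 has no further overlaps.
J5 starts after J4 ends, so J4 has no further overlaps.
J6 starts after J5 ends, so J5 has no further overlaps.
J7 starts after J6 ends.
Every pair is clear; the schedule has no overlaps.

Yes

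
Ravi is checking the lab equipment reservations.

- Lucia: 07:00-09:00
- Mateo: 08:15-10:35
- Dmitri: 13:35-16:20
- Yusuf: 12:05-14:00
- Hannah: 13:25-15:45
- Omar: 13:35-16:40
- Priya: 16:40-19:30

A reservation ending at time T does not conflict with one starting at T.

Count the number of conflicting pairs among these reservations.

7

Sorted by start: Lucia, Mateo, Yusuf, Hannah, Dmitri, Omar, Priya.
Mateo starts before Lucia ends → Lucia and Mateo overlap.
Yusuf starts after Lucia ends — done with Lucia.
Yusuf starts after Mateo ends — done with Mateo.
Hannah starts before Yusuf ends → Yusuf and Hannah overlap.
Dmitri starts before Yusuf ends → Yusuf and Dmitri overlap.
Omar starts before Yusuf ends → Yusuf and Omar overlap.
Priya starts after Yusuf ends.
Dmitri starts before Hannah ends → Hannah and Dmitri overlap.
Omar starts before Hannah ends → Hannah and Omar overlap.
Priya starts after Hannah ends.
Omar starts before Dmitri ends → Dmitri and Omar overlap.
Priya starts after Dmitri ends.
Priya starts exactly when Omar ends (back-to-back, no overlap).
Overlapping pairs: Dmitri & Hannah, Dmitri & Omar, Dmitri & Yusuf, Hannah & Omar, Hannah & Yusuf, Lucia & Mateo, Omar & Yusuf — 7 in total.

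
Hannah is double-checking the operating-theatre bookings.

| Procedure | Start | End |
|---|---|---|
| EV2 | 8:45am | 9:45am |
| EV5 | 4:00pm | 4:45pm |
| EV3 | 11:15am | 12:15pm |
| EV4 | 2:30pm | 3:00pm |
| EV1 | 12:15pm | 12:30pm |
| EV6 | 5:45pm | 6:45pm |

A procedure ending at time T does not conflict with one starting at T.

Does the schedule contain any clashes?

Sorted by start: EV2, EV3, EV1, EV4, EV5, EV6.
EV3 starts after EV2 ends, so EV2 has no further overlaps.
EV1 starts exactly when EV3 ends (back-to-back, no overlap), so EV3 has no further overlaps.
EV4 starts after EV1 ends, so EV1 has no further overlaps.
EV5 starts after EV4 ends, so EV4 has no further overlaps.
EV6 starts after EV5 ends.
Every pair is clear; the schedule has no overlaps.

No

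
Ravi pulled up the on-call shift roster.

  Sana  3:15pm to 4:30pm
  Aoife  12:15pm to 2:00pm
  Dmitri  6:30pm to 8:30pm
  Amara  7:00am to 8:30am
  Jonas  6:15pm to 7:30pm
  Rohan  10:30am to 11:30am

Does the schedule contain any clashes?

Check each pair: they overlap iff neither finishes before the other starts.
Sorted by start: Amara, Rohan, Aoife, Sana, Jonas, Dmitri.
Rohan starts after Amara ends, so nothing later overlaps Amara either.
Aoife starts after Rohan ends, so nothing later overlaps Rohan either.
Sana starts after Aoife ends, so nothing later overlaps Aoife either.
Jonas starts after Sana ends, so nothing later overlaps Sana either.
Dmitri starts before Jonas ends → Jonas and Dmitri overlap.
That's a conflict, so the schedule is not conflict-free.

Yes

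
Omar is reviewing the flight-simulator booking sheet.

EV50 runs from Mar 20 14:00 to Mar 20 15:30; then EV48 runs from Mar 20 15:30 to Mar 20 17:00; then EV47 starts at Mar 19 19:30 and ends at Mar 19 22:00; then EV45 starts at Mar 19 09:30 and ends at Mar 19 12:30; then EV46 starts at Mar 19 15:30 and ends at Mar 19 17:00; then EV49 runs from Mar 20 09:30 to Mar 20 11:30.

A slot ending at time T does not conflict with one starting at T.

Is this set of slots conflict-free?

Sorted by start: EV45, EV46, EV47, EV49, EV50, EV48.
EV46 starts after EV45 ends, so nothing later overlaps EV45 either.
EV47 starts after EV46 ends, so nothing later overlaps EV46 either.
EV49 starts after EV47 ends, so nothing later overlaps EV47 either.
EV50 starts after EV49 ends, so nothing later overlaps EV49 either.
EV48 starts exactly when EV50 ends (back-to-back, no overlap).
Every pair is clear; the schedule has no overlaps.

Yes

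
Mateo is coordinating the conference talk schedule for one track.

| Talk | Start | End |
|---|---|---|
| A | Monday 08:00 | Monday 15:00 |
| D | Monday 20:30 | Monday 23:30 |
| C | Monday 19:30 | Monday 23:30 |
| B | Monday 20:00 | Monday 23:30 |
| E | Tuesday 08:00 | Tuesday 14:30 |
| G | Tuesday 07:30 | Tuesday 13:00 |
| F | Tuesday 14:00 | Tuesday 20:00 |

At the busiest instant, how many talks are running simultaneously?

Sort all start/end points and keep a running count:
Monday 08:00 start A → 1
Monday 15:00 end A → 0
Monday 19:30 start C → 1
Monday 20:00 start B → 2
Monday 20:30 start D → 3
Monday 23:30 end B → 2
Monday 23:30 end C → 1
Monday 23:30 end D → 0
Tuesday 07:30 start G → 1
Tuesday 08:00 start E → 2
Tuesday 13:00 end G → 1
Tuesday 14:00 start F → 2
Tuesday 14:30 end E → 1
Tuesday 20:00 end F → 0
Peak is 3, at Monday 20:30 (B, C, D).

3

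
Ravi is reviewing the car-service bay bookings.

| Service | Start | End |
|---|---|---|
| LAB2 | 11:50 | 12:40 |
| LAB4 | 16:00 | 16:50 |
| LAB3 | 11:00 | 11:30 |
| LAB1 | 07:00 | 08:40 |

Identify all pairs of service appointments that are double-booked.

no conflicts

Sorted by start: LAB1, LAB3, LAB2, LAB4.
LAB3 starts after LAB1 ends — done with LAB1.
LAB2 starts after LAB3 ends — done with LAB3.
LAB4 starts after LAB2 ends.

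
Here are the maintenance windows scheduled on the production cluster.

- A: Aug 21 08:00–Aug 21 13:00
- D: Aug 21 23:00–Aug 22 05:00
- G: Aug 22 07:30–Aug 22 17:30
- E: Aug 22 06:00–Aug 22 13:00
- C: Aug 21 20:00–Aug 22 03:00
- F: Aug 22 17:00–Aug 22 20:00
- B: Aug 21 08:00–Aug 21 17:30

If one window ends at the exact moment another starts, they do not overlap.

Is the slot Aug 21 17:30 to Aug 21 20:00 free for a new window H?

A: ends Aug 21 13:00 at or before H starts Aug 21 17:30 → clear.
B: ends Aug 21 17:30 at or before H starts Aug 21 17:30 → clear.
C: starts Aug 21 20:00 at or after H ends Aug 21 20:00 → clear.
D: starts Aug 21 23:00 at or after H ends Aug 21 20:00 → clear.
E: starts Aug 22 06:00 at or after H ends Aug 21 20:00 → clear.
G: starts Aug 22 07:30 at or after H ends Aug 21 20:00 → clear.
F: starts Aug 22 17:00 at or after H ends Aug 21 20:00 → clear.

Yes — the slot is free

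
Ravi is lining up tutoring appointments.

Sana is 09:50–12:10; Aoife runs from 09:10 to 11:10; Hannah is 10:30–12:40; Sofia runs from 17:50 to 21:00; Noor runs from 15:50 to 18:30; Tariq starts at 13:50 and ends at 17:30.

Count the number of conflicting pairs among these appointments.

5

Check each pair: they overlap iff neither finishes before the other starts.
Sorted by start: Aoife, Sana, Hannah, Tariq, Noor, Sofia.
Sana starts before Aoife ends → Aoife and Sana overlap.
Hannah starts before Aoife ends → Aoife and Hannah overlap.
Tariq starts after Aoife ends, so nothing later overlaps Aoife either.
Hannah starts before Sana ends → Sana and Hannah overlap.
Tariq starts after Sana ends, so nothing later overlaps Sana either.
Tariq starts after Hannah ends, so nothing later overlaps Hannah either.
Noor starts before Tariq ends → Tariq and Noor overlap.
Sofia starts after Tariq ends.
Sofia starts before Noor ends → Noor and Sofia overlap.
Overlapping pairs: Aoife & Hannah, Aoife & Sana, Hannah & Sana, Noor & Sofia, Noor & Tariq — 5 in total.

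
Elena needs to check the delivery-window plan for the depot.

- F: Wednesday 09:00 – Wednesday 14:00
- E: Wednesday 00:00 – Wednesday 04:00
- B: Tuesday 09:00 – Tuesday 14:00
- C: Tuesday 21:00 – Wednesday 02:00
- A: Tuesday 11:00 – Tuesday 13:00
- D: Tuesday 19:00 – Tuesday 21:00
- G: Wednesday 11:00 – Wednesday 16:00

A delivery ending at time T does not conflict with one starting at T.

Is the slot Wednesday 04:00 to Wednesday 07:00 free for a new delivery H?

B: ends Tuesday 14:00 at or before H starts Wednesday 04:00 → clear.
A: ends Tuesday 13:00 at or before H starts Wednesday 04:00 → clear.
D: ends Tuesday 21:00 at or before H starts Wednesday 04:00 → clear.
C: ends Wednesday 02:00 at or before H starts Wednesday 04:00 → clear.
E: ends Wednesday 04:00 at or before H starts Wednesday 04:00 → clear.
F: starts Wednesday 09:00 at or after H ends Wednesday 07:00 → clear.
G: starts Wednesday 11:00 at or after H ends Wednesday 07:00 → clear.

Yes — the slot is free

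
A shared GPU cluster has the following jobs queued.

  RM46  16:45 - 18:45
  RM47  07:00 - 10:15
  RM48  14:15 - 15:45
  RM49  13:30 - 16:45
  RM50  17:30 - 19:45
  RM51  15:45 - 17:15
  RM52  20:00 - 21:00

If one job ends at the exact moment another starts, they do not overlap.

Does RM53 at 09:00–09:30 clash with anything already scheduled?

RM47: starts 07:00 before RM53 ends 09:30, and ends 10:15 after RM53 starts 09:00 → overlap.
RM49: starts 13:30 at or after RM53 ends 09:30 → clear.
RM48: starts 14:15 at or after RM53 ends 09:30 → clear.
RM51: starts 15:45 at or after RM53 ends 09:30 → clear.
RM46: starts 16:45 at or after RM53 ends 09:30 → clear.
RM50: starts 17:30 at or after RM53 ends 09:30 → clear.
RM52: starts 20:00 at or after RM53 ends 09:30 → clear.
RM53 overlaps RM47.

Yes — it overlaps RM47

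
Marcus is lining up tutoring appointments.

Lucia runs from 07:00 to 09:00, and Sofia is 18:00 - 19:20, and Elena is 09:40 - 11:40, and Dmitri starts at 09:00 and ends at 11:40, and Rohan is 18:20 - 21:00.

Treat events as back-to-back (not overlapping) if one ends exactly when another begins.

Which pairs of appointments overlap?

Sorted by start: Lucia, Dmitri, Elena, Sofia, Rohan.
Dmitri starts exactly when Lucia ends (back-to-back, no overlap) — done with Lucia.
Elena starts before Dmitri ends → Dmitri and Elena overlap.
Sofia starts after Dmitri ends — done with Dmitri.
Sofia starts after Elena ends — done with Elena.
Rohan starts before Sofia ends → Sofia and Rohan overlap.

Dmitri & Elena, Rohan & Sofia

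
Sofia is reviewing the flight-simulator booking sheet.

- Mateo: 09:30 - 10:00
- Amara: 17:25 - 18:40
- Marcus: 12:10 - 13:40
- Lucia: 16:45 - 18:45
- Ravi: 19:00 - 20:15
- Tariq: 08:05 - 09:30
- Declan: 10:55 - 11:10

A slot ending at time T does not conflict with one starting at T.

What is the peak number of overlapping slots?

Sweep the timeline, counting +1 at each start and −1 at each end (ends before starts at a tie):
08:05 start Tariq → 1
09:30 end Tariq → 0
09:30 start Mateo → 1
10:00 end Mateo → 0
10:55 start Declan → 1
11:10 end Declan → 0
12:10 start Marcus → 1
13:40 end Marcus → 0
16:45 start Lucia → 1
17:25 start Amara → 2
18:40 end Amara → 1
18:45 end Lucia → 0
19:00 start Ravi → 1
20:15 end Ravi → 0
Peak is 2, at 17:25 (Amara, Lucia).

2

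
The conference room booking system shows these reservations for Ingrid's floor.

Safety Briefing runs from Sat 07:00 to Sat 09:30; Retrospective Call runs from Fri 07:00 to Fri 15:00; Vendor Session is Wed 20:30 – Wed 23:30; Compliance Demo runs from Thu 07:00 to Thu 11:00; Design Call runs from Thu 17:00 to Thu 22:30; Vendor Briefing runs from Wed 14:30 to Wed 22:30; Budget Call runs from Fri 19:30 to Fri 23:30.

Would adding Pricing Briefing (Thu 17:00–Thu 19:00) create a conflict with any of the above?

Vendor Briefing: ends Wed 22:30 at or before Pricing Briefing starts Thu 17:00 → clear.
Vendor Session: ends Wed 23:30 at or before Pricing Briefing starts Thu 17:00 → clear.
Compliance Demo: ends Thu 11:00 at or before Pricing Briefing starts Thu 17:00 → clear.
Design Call: starts Thu 17:00 before Pricing Briefing ends Thu 19:00, and ends Thu 22:30 after Pricing Briefing starts Thu 17:00 → overlap.
Retrospective Call: starts Fri 07:00 at or after Pricing Briefing ends Thu 19:00 → clear.
Budget Call: starts Fri 19:30 at or after Pricing Briefing ends Thu 19:00 → clear.
Safety Briefing: starts Sat 07:00 at or after Pricing Briefing ends Thu 19:00 → clear.
Pricing Briefing overlaps Design Call.

Yes — it overlaps Design Call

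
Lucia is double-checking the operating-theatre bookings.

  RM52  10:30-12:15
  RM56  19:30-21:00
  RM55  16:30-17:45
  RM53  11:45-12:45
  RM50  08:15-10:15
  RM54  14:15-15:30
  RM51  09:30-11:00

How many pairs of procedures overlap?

3

Check each pair: they overlap iff neither finishes before the other starts.
Sorted by start: RM50, RM51, RM52, RM53, RM54, RM55, RM56.
RM51 starts before RM50 ends → RM50 and RM51 overlap.
RM52 starts after RM50 ends, so RM50 has no further overlaps.
RM52 starts before RM51 ends → RM51 and RM52 overlap.
RM53 starts after RM51 ends, so RM51 has no further overlaps.
RM53 starts before RM52 ends → RM52 and RM53 overlap.
RM54 starts after RM52 ends, so RM52 has no further overlaps.
RM54 starts after RM53 ends, so RM53 has no further overlaps.
RM55 starts after RM54 ends, so RM54 has no further overlaps.
RM56 starts after RM55 ends.
Overlapping pairs: RM50 & RM51, RM51 & RM52, RM52 & RM53 — 3 in total.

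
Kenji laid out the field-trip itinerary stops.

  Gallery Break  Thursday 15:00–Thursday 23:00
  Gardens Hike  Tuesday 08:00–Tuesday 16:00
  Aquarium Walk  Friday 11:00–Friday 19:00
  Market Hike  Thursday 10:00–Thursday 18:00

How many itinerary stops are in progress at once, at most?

Sort all start/end points and keep a running count:
Tuesday 08:00 start Gardens Hike → 1
Tuesday 16:00 end Gardens Hike → 0
Thursday 10:00 start Market Hike → 1
Thursday 15:00 start Gallery Break → 2
Thursday 18:00 end Market Hike → 1
Thursday 23:00 end Gallery Break → 0
Friday 11:00 start Aquarium Walk → 1
Friday 19:00 end Aquarium Walk → 0
Peak is 2, at Thursday 15:00 (Gallery Break, Market Hike).

2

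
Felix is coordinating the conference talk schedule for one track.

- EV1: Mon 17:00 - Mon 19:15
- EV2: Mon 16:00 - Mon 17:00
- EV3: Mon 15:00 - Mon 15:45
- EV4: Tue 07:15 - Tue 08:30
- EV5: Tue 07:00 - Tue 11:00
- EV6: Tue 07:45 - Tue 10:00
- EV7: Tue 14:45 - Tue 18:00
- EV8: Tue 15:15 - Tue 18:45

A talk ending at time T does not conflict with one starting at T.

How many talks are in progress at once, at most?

Walk through starts and ends in time order (an end at T is processed before a start at T):
Mon 15:00 start EV3 → 1
Mon 15:45 end EV3 → 0
Mon 16:00 start EV2 → 1
Mon 17:00 end EV2 → 0
Mon 17:00 start EV1 → 1
Mon 19:15 end EV1 → 0
Tue 07:00 start EV5 → 1
Tue 07:15 start EV4 → 2
Tue 07:45 start EV6 → 3
Tue 08:30 end EV4 → 2
Tue 10:00 end EV6 → 1
Tue 11:00 end EV5 → 0
Tue 14:45 start EV7 → 1
Tue 15:15 start EV8 → 2
Tue 18:00 end EV7 → 1
Tue 18:45 end EV8 → 0
Peak is 3, at Tue 07:45 (EV4, EV5, EV6).

3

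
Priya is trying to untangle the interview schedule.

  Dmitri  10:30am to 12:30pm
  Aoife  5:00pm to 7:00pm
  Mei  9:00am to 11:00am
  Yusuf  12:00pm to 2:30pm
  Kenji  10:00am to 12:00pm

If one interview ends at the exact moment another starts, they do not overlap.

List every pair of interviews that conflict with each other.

Dmitri & Kenji, Dmitri & Mei, Dmitri & Yusuf, Kenji & Mei

Check each pair: they overlap iff neither finishes before the other starts.
Sorted by start: Mei, Kenji, Dmitri, Yusuf, Aoife.
Kenji starts before Mei ends → Mei and Kenji overlap.
Dmitri starts before Mei ends → Mei and Dmitri overlap.
Yusuf starts after Mei ends, so Mei has no further overlaps.
Dmitri starts before Kenji ends → Kenji and Dmitri overlap.
Yusuf starts exactly when Kenji ends (back-to-back, no overlap), so Kenji has no further overlaps.
Yusuf starts before Dmitri ends → Dmitri and Yusuf overlap.
Aoife starts after Dmitri ends.
Aoife starts after Yusuf ends.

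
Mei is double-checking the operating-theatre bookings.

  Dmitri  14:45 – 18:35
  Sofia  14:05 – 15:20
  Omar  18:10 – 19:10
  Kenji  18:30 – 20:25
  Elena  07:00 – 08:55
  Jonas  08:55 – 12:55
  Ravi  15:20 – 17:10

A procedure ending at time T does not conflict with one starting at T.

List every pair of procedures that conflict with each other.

Dmitri & Kenji, Dmitri & Omar, Dmitri & Ravi, Dmitri & Sofia, Kenji & Omar

Two intervals overlap when each starts before the other ends.
Sorted by start: Elena, Jonas, Sofia, Dmitri, Ravi, Omar, Kenji.
Jonas starts exactly when Elena ends (back-to-back, no overlap) — done with Elena.
Sofia starts after Jonas ends — done with Jonas.
Dmitri starts before Sofia ends → Sofia and Dmitri overlap.
Ravi starts exactly when Sofia ends (back-to-back, no overlap) — done with Sofia.
Ravi starts before Dmitri ends → Dmitri and Ravi overlap.
Omar starts before Dmitri ends → Dmitri and Omar overlap.
Kenji starts before Dmitri ends → Dmitri and Kenji overlap.
Omar starts after Ravi ends — done with Ravi.
Kenji starts before Omar ends → Omar and Kenji overlap.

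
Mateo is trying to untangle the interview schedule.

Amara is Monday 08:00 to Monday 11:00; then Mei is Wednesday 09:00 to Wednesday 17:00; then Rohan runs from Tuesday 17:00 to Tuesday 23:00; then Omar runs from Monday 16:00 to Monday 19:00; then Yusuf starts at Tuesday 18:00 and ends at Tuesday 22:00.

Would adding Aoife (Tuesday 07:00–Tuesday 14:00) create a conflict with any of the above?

No — it doesn't clash with anything

Amara: ends Monday 11:00 at or before Aoife starts Tuesday 07:00 → clear.
Omar: ends Monday 19:00 at or before Aoife starts Tuesday 07:00 → clear.
Rohan: starts Tuesday 17:00 at or after Aoife ends Tuesday 14:00 → clear.
Yusuf: starts Tuesday 18:00 at or after Aoife ends Tuesday 14:00 → clear.
Mei: starts Wednesday 09:00 at or after Aoife ends Tuesday 14:00 → clear.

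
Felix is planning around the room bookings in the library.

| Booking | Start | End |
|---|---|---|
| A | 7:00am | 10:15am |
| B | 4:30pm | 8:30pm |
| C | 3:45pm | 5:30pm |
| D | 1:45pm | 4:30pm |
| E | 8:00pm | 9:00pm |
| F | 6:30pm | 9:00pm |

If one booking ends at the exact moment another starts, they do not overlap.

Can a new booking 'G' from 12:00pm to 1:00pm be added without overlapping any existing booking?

Yes — the slot is free

A: ends 10:15am at or before G starts 12:00pm → clear.
D: starts 1:45pm at or after G ends 1:00pm → clear.
C: starts 3:45pm at or after G ends 1:00pm → clear.
B: starts 4:30pm at or after G ends 1:00pm → clear.
F: starts 6:30pm at or after G ends 1:00pm → clear.
E: starts 8:00pm at or after G ends 1:00pm → clear.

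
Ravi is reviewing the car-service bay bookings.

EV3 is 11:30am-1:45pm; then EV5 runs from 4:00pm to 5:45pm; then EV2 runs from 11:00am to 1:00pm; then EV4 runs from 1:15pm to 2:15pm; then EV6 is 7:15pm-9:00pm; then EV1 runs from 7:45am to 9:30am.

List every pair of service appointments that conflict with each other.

EV2 & EV3, EV3 & EV4

Sorted by start: EV1, EV2, EV3, EV4, EV5, EV6.
EV2 starts after EV1 ends — done with EV1.
EV3 starts before EV2 ends → EV2 and EV3 overlap.
EV4 starts after EV2 ends — done with EV2.
EV4 starts before EV3 ends → EV3 and EV4 overlap.
EV5 starts after EV3 ends — done with EV3.
EV5 starts after EV4 ends — done with EV4.
EV6 starts after EV5 ends.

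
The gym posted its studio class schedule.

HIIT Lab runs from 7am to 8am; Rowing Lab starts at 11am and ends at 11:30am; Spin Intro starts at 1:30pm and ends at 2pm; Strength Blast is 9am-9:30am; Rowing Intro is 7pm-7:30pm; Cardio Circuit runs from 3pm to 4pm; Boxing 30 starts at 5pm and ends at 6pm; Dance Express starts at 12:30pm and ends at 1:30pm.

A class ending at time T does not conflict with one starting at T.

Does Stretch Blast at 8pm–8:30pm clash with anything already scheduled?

HIIT Lab: ends 8am at or before Stretch Blast starts 8pm → clear.
Strength Blast: ends 9:30am at or before Stretch Blast starts 8pm → clear.
Rowing Lab: ends 11:30am at or before Stretch Blast starts 8pm → clear.
Dance Express: ends 1:30pm at or before Stretch Blast starts 8pm → clear.
Spin Intro: ends 2pm at or before Stretch Blast starts 8pm → clear.
Cardio Circuit: ends 4pm at or before Stretch Blast starts 8pm → clear.
Boxing 30: ends 6pm at or before Stretch Blast starts 8pm → clear.
Rowing Intro: ends 7:30pm at or before Stretch Blast starts 8pm → clear.

No — it doesn't clash with anything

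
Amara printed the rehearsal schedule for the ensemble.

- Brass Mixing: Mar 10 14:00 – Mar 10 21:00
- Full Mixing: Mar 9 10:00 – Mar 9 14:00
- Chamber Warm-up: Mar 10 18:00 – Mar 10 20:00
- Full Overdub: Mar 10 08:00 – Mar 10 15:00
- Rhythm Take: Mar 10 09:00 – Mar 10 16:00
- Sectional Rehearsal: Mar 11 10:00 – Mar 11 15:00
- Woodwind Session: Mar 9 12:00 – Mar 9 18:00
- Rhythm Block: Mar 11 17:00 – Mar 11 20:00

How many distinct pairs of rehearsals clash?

Sorted by start: Full Mixing, Woodwind Session, Full Overdub, Rhythm Take, Brass Mixing, Chamber Warm-up, Sectional Rehearsal, Rhythm Block.
Woodwind Session starts before Full Mixing ends → Full Mixing and Woodwind Session overlap.
Full Overdub starts after Full Mixing ends, so nothing later overlaps Full Mixing either.
Full Overdub starts after Woodwind Session ends, so nothing later overlaps Woodwind Session either.
Rhythm Take starts before Full Overdub ends → Full Overdub and Rhythm Take overlap.
Brass Mixing starts before Full Overdub ends → Full Overdub and Brass Mixing overlap.
Chamber Warm-up starts after Full Overdub ends, so nothing later overlaps Full Overdub either.
Brass Mixing starts before Rhythm Take ends → Rhythm Take and Brass Mixing overlap.
Chamber Warm-up starts after Rhythm Take ends, so nothing later overlaps Rhythm Take either.
Chamber Warm-up starts before Brass Mixing ends → Brass Mixing and Chamber Warm-up overlap.
Sectional Rehearsal starts after Brass Mixing ends, so nothing later overlaps Brass Mixing either.
Sectional Rehearsal starts after Chamber Warm-up ends, so nothing later overlaps Chamber Warm-up either.
Rhythm Block starts after Sectional Rehearsal ends.
Overlapping pairs: Brass Mixing & Chamber Warm-up, Brass Mixing & Full Overdub, Brass Mixing & Rhythm Take, Full Mixing & Woodwind Session, Full Overdub & Rhythm Take — 5 in total.

5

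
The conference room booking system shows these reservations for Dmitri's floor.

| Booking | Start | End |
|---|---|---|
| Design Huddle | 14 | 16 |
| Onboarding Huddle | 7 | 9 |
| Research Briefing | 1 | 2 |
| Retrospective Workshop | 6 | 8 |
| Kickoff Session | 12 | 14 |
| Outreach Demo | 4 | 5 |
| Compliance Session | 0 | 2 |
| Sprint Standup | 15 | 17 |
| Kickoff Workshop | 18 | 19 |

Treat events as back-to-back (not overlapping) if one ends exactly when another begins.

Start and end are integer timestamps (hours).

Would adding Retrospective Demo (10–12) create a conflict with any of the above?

No — it doesn't clash with anything

Compliance Session: ends 2 at or before Retrospective Demo starts 10 → clear.
Research Briefing: ends 2 at or before Retrospective Demo starts 10 → clear.
Outreach Demo: ends 5 at or before Retrospective Demo starts 10 → clear.
Retrospective Workshop: ends 8 at or before Retrospective Demo starts 10 → clear.
Onboarding Huddle: ends 9 at or before Retrospective Demo starts 10 → clear.
Kickoff Session: starts 12 at or after Retrospective Demo ends 12 → clear.
Design Huddle: starts 14 at or after Retrospective Demo ends 12 → clear.
Sprint Standup: starts 15 at or after Retrospective Demo ends 12 → clear.
Kickoff Workshop: starts 18 at or after Retrospective Demo ends 12 → clear.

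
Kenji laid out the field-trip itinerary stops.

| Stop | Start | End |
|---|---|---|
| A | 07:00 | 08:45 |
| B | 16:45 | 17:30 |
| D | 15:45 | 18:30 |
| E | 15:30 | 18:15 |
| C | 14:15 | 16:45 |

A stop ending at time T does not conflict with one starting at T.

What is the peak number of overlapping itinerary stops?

Sort all start/end points and keep a running count:
07:00 start A → 1
08:45 end A → 0
14:15 start C → 1
15:30 start E → 2
15:45 start D → 3
16:45 end C → 2
16:45 start B → 3
17:30 end B → 2
18:15 end E → 1
18:30 end D → 0
Peak is 3, at 15:45 (C, D, E).

3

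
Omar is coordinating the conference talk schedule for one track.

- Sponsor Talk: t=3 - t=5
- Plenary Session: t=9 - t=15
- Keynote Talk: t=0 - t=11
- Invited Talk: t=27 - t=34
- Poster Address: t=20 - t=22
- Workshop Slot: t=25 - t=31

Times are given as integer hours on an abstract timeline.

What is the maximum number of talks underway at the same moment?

Sort all start/end points and keep a running count:
t=0 start Keynote Talk → 1
t=3 start Sponsor Talk → 2
t=5 end Sponsor Talk → 1
t=9 start Plenary Session → 2
t=11 end Keynote Talk → 1
t=15 end Plenary Session → 0
t=20 start Poster Address → 1
t=22 end Poster Address → 0
t=25 start Workshop Slot → 1
t=27 start Invited Talk → 2
t=31 end Workshop Slot → 1
t=34 end Invited Talk → 0
Peak is 2, at t=3 (Keynote Talk, Sponsor Talk).

2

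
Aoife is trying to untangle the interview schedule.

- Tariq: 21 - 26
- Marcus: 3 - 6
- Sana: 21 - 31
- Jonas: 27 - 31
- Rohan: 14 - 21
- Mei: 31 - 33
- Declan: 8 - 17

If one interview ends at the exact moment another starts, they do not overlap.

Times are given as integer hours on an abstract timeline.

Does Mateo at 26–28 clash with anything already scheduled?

Yes — it overlaps Jonas, Sana

Marcus: ends 6 at or before Mateo starts 26 → clear.
Declan: ends 17 at or before Mateo starts 26 → clear.
Rohan: ends 21 at or before Mateo starts 26 → clear.
Tariq: ends 26 at or before Mateo starts 26 → clear.
Sana: starts 21 before Mateo ends 28, and ends 31 after Mateo starts 26 → overlap.
Jonas: starts 27 before Mateo ends 28, and ends 31 after Mateo starts 26 → overlap.
Mei: starts 31 at or after Mateo ends 28 → clear.
Mateo overlaps Jonas, Sana.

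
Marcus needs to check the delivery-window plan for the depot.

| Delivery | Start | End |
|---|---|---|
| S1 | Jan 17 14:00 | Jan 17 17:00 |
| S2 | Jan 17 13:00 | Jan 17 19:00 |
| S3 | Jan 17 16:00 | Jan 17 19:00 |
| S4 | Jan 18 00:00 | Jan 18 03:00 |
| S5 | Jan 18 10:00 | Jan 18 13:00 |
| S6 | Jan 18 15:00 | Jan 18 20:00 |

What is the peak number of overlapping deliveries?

Sort all start/end points and keep a running count:
Jan 17 13:00 start S2 → 1
Jan 17 14:00 start S1 → 2
Jan 17 16:00 start S3 → 3
Jan 17 17:00 end S1 → 2
Jan 17 19:00 end S2 → 1
Jan 17 19:00 end S3 → 0
Jan 18 00:00 start S4 → 1
Jan 18 03:00 end S4 → 0
Jan 18 10:00 start S5 → 1
Jan 18 13:00 end S5 → 0
Jan 18 15:00 start S6 → 1
Jan 18 20:00 end S6 → 0
Peak is 3, at Jan 17 16:00 (S1, S2, S3).

3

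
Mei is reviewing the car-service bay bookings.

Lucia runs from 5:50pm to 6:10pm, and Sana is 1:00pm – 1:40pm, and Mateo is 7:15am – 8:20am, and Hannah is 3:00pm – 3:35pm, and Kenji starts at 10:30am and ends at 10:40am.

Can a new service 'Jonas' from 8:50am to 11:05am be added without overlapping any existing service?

Mateo: ends 8:20am at or before Jonas starts 8:50am → clear.
Kenji: starts 10:30am before Jonas ends 11:05am, and ends 10:40am after Jonas starts 8:50am → overlap.
Sana: starts 1:00pm at or after Jonas ends 11:05am → clear.
Hannah: starts 3:00pm at or after Jonas ends 11:05am → clear.
Lucia: starts 5:50pm at or after Jonas ends 11:05am → clear.
Jonas overlaps Kenji.

No — it overlaps Kenji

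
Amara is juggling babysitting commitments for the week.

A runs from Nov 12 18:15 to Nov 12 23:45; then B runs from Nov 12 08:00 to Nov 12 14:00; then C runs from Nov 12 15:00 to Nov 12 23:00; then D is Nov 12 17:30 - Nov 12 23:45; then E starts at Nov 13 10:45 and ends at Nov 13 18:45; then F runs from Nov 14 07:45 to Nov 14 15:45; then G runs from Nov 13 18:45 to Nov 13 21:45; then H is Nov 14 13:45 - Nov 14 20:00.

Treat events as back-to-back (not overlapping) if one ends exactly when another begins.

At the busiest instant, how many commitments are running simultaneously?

Sort all start/end points and keep a running count:
Nov 12 08:00 start B → 1
Nov 12 14:00 end B → 0
Nov 12 15:00 start C → 1
Nov 12 17:30 start D → 2
Nov 12 18:15 start A → 3
Nov 12 23:00 end C → 2
Nov 12 23:45 end A → 1
Nov 12 23:45 end D → 0
Nov 13 10:45 start E → 1
Nov 13 18:45 end E → 0
Nov 13 18:45 start G → 1
Nov 13 21:45 end G → 0
Nov 14 07:45 start F → 1
Nov 14 13:45 start H → 2
Nov 14 15:45 end F → 1
Nov 14 20:00 end H → 0
Peak is 3, at Nov 12 18:15 (A, C, D).

3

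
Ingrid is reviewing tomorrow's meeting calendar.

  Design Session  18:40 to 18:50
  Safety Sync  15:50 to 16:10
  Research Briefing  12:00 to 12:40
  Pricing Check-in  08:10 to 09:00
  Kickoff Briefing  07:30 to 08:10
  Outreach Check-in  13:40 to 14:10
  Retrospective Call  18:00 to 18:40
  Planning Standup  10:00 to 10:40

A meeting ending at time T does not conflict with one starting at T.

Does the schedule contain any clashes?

No

Sorted by start: Kickoff Briefing, Pricing Check-in, Planning Standup, Research Briefing, Outreach Check-in, Safety Sync, Retrospective Call, Design Session.
Pricing Check-in starts exactly when Kickoff Briefing ends (back-to-back, no overlap), so nothing later overlaps Kickoff Briefing either.
Planning Standup starts after Pricing Check-in ends, so nothing later overlaps Pricing Check-in either.
Research Briefing starts after Planning Standup ends, so nothing later overlaps Planning Standup either.
Outreach Check-in starts after Research Briefing ends, so nothing later overlaps Research Briefing either.
Safety Sync starts after Outreach Check-in ends, so nothing later overlaps Outreach Check-in either.
Retrospective Call starts after Safety Sync ends, so nothing later overlaps Safety Sync either.
Design Session starts exactly when Retrospective Call ends (back-to-back, no overlap).
Every pair is clear; the schedule has no overlaps.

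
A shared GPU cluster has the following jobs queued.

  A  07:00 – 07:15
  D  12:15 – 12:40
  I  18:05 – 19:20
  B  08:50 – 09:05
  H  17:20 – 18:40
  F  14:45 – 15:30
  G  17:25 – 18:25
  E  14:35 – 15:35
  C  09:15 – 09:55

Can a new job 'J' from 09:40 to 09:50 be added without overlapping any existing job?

No — it overlaps C

A: ends 07:15 at or before J starts 09:40 → clear.
B: ends 09:05 at or before J starts 09:40 → clear.
C: starts 09:15 before J ends 09:50, and ends 09:55 after J starts 09:40 → overlap.
D: starts 12:15 at or after J ends 09:50 → clear.
E: starts 14:35 at or after J ends 09:50 → clear.
F: starts 14:45 at or after J ends 09:50 → clear.
H: starts 17:20 at or after J ends 09:50 → clear.
G: starts 17:25 at or after J ends 09:50 → clear.
I: starts 18:05 at or after J ends 09:50 → clear.
J overlaps C.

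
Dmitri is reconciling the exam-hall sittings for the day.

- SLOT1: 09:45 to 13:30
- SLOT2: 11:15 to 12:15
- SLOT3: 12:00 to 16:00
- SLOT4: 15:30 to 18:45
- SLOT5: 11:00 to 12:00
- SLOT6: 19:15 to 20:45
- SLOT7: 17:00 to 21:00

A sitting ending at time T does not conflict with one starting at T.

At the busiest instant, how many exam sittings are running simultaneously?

3

Walk through starts and ends in time order (an end at T is processed before a start at T):
09:45 start SLOT1 → 1
11:00 start SLOT5 → 2
11:15 start SLOT2 → 3
12:00 end SLOT5 → 2
12:00 start SLOT3 → 3
12:15 end SLOT2 → 2
13:30 end SLOT1 → 1
15:30 start SLOT4 → 2
16:00 end SLOT3 → 1
17:00 start SLOT7 → 2
18:45 end SLOT4 → 1
19:15 start SLOT6 → 2
20:45 end SLOT6 → 1
21:00 end SLOT7 → 0
Peak is 3, at 11:15 (SLOT1, SLOT2, SLOT5).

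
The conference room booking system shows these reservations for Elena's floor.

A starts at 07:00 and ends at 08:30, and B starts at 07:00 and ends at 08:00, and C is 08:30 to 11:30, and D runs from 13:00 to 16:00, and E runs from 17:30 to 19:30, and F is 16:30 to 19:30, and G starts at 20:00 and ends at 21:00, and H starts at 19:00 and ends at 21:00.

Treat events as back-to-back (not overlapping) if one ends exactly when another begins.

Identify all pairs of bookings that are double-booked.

Sorted by start: A, B, C, D, F, E, H, G.
B starts before A ends → A and B overlap.
C starts exactly when A ends (back-to-back, no overlap) — done with A.
C starts after B ends — done with B.
D starts after C ends — done with C.
F starts after D ends — done with D.
E starts before F ends → F and E overlap.
H starts before F ends → F and H overlap.
G starts after F ends.
H starts before E ends → E and H overlap.
G starts after E ends.
G starts before H ends → H and G overlap.

A & B, E & F, E & H, F & H, G & H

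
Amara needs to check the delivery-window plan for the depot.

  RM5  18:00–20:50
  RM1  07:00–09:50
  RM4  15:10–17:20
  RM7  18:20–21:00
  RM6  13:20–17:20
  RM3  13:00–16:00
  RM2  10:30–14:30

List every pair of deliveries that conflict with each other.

Check each pair: they overlap iff neither finishes before the other starts.
Sorted by start: RM1, RM2, RM3, RM6, RM4, RM5, RM7.
RM2 starts after RM1 ends; RM1 is clear from here.
RM3 starts before RM2 ends → RM2 and RM3 overlap.
RM6 starts before RM2 ends → RM2 and RM6 overlap.
RM4 starts after RM2 ends; RM2 is clear from here.
RM6 starts before RM3 ends → RM3 and RM6 overlap.
RM4 starts before RM3 ends → RM3 and RM4 overlap.
RM5 starts after RM3 ends; RM3 is clear from here.
RM4 starts before RM6 ends → RM6 and RM4 overlap.
RM5 starts after RM6 ends; RM6 is clear from here.
RM5 starts after RM4 ends; RM4 is clear from here.
RM7 starts before RM5 ends → RM5 and RM7 overlap.

RM2 & RM3, RM2 & RM6, RM3 & RM4, RM3 & RM6, RM4 & RM6, RM5 & RM7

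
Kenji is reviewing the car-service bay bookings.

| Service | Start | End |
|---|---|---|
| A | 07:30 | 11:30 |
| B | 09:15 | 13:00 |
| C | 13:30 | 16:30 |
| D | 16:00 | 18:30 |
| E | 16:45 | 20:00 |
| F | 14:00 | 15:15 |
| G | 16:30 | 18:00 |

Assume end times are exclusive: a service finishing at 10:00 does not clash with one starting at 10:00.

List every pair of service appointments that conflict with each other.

Sorted by start: A, B, C, F, D, G, E.
B starts before A ends → A and B overlap.
C starts after A ends, so nothing later overlaps A either.
C starts after B ends, so nothing later overlaps B either.
F starts before C ends → C and F overlap.
D starts before C ends → C and D overlap.
G starts exactly when C ends (back-to-back, no overlap), so nothing later overlaps C either.
D starts after F ends, so nothing later overlaps F either.
G starts before D ends → D and G overlap.
E starts before D ends → D and E overlap.
E starts before G ends → G and E overlap.

A & B, C & D, C & F, D & E, D & G, E & G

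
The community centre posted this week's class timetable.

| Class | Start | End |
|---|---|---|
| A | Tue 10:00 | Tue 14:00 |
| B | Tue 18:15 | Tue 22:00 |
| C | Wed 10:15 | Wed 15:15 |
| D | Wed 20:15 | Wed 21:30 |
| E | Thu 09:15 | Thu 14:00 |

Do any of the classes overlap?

Two intervals overlap when each starts before the other ends.
Sorted by start: A, B, C, D, E.
B starts after A ends — done with A.
C starts after B ends — done with B.
D starts after C ends — done with C.
E starts after D ends.
Every pair is clear; the schedule has no overlaps.

No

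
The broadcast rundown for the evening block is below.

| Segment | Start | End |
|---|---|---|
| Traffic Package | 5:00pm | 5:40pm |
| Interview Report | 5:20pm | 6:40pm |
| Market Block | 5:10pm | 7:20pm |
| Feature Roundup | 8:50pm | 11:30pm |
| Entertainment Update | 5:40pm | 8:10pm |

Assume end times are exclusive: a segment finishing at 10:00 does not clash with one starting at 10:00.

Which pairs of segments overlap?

Entertainment Update & Interview Report, Entertainment Update & Market Block, Interview Report & Market Block, Interview Report & Traffic Package, Market Block & Traffic Package

Two intervals overlap when each starts before the other ends.
Sorted by start: Traffic Package, Market Block, Interview Report, Entertainment Update, Feature Roundup.
Market Block starts before Traffic Package ends → Traffic Package and Market Block overlap.
Interview Report starts before Traffic Package ends → Traffic Package and Interview Report overlap.
Entertainment Update starts exactly when Traffic Package ends (back-to-back, no overlap); Traffic Package is clear from here.
Interview Report starts before Market Block ends → Market Block and Interview Report overlap.
Entertainment Update starts before Market Block ends → Market Block and Entertainment Update overlap.
Feature Roundup starts after Market Block ends.
Entertainment Update starts before Interview Report ends → Interview Report and Entertainment Update overlap.
Feature Roundup starts after Interview Report ends.
Feature Roundup starts after Entertainment Update ends.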